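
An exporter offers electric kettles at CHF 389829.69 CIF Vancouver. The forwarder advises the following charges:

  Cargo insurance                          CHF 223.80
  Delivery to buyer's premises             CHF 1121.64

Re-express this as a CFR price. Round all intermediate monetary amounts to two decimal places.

CFR price: CHF 389605.89

Not relevant to the conversion: delivery — on the buyer under both terms; not part of either seller's price.
From CIF to CFR, the seller no longer bears: insurance.
CFR price = 389829.69 − 223.80 = 389605.89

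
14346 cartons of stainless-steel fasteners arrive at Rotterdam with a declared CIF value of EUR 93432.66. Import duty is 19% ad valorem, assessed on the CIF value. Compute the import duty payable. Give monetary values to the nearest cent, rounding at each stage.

Import duty: EUR 17752.21

Import duty = 93432.66 × 19% = 17752.21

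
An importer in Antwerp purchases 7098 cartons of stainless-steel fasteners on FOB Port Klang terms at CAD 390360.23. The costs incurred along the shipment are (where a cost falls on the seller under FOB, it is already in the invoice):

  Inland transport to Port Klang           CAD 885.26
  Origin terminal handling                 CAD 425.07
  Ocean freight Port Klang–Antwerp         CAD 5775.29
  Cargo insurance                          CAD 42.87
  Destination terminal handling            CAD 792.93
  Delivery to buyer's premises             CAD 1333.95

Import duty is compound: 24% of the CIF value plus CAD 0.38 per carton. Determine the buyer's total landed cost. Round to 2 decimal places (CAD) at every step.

Total landed cost: CAD 496085.32

FOB: the seller bears costs until goods are on board at the origin port; the buyer bears freight, insurance and all costs thereafter.
Already in the invoice (seller's account under FOB): inland to port, origin terminal — exclude.
CIF value = FOB price + freight + insurance = 390360.23 + 5775.29 + 42.87 = 396178.39
Ad valorem component: 396178.39 × 24% = 95082.81
Specific component: 7098 × 0.38 = 2697.24
Import duty = 95082.81 + 2697.24 = 97780.05
Buyer bears: freight 5775.29 + insurance 42.87 + destination terminal 792.93 + delivery 1333.95 + duty 97780.05 = 105725.09
Landed cost = invoice 390360.23 + 105725.09 = 496085.32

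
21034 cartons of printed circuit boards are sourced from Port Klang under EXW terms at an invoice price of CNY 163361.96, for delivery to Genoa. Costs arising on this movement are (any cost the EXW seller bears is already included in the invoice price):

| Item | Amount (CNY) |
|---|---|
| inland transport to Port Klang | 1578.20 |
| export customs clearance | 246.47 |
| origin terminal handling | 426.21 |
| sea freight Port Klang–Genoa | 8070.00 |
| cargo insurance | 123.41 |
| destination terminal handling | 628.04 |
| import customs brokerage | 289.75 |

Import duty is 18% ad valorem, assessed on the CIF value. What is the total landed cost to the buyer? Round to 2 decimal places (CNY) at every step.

EXW: the seller makes goods available at their premises; the buyer bears all onward costs.
CIF value = EXW price + inland to port + export clearance + origin terminal + freight + insurance = 163361.96 + 1578.20 + 246.47 + 426.21 + 8070.00 + 123.41 = 173806.25
Import duty = 173806.25 × 18% = 31285.13
Buyer bears: inland to port 1578.20 + export clearance 246.47 + origin terminal 426.21 + freight 8070.00 + insurance 123.41 + destination terminal 628.04 + brokerage 289.75 + duty 31285.13 = 42647.21
Landed cost = invoice 163361.96 + 42647.21 = 206009.17

Total landed cost: CNY 206009.17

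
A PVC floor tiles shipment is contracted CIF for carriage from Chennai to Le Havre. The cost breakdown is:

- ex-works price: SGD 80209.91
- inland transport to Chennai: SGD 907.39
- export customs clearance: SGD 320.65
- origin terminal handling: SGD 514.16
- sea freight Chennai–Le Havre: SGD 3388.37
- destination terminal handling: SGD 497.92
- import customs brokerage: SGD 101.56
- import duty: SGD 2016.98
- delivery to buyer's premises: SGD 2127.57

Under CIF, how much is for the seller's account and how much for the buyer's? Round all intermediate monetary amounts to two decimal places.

Seller: SGD 85340.48; buyer: SGD 4744.03

CIF: the seller pays costs through ocean freight and marine insurance to the destination port.
Seller's account: goods 80209.91 + inland to port 907.39 + export clearance 320.65 + origin terminal 514.16 + freight 3388.37 = 85340.48
Buyer's account: destination terminal 497.92 + brokerage 101.56 + duty 2016.98 + delivery 2127.57 = 4744.03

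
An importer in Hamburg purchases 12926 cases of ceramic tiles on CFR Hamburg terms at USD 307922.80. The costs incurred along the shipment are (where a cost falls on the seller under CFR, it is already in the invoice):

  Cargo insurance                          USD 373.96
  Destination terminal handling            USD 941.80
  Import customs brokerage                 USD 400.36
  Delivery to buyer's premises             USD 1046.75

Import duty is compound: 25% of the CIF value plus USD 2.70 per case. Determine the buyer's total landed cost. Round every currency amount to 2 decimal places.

Total landed cost: USD 422660.06

CFR: the seller pays costs through ocean freight to the destination port, but not insurance.
CIF value = CFR price + insurance = 307922.80 + 373.96 = 308296.76
Ad valorem component: 308296.76 × 25% = 77074.19
Specific component: 12926 × 2.70 = 34900.20
Import duty = 77074.19 + 34900.20 = 111974.39
Buyer bears: insurance 373.96 + destination terminal 941.80 + brokerage 400.36 + delivery 1046.75 + duty 111974.39 = 114737.26
Landed cost = invoice 307922.80 + 114737.26 = 422660.06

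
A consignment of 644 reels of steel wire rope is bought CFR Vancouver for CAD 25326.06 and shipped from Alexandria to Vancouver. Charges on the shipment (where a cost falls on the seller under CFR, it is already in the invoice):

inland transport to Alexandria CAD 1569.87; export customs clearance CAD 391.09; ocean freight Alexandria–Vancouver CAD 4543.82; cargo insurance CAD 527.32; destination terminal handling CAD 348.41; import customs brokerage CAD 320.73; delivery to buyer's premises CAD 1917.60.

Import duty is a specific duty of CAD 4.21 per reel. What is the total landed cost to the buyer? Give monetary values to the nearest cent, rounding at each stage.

Total landed cost: CAD 31151.36

CFR: the seller pays costs through ocean freight to the destination port, but not insurance.
Already in the invoice (seller's account under CFR): inland to port, export clearance, freight — exclude.
CIF value = CFR price + insurance = 25326.06 + 527.32 = 25853.38
Import duty = 644 × 4.21 = 2711.24
Buyer bears: insurance 527.32 + destination terminal 348.41 + brokerage 320.73 + delivery 1917.60 + duty 2711.24 = 5825.30
Landed cost = invoice 25326.06 + 5825.30 = 31151.36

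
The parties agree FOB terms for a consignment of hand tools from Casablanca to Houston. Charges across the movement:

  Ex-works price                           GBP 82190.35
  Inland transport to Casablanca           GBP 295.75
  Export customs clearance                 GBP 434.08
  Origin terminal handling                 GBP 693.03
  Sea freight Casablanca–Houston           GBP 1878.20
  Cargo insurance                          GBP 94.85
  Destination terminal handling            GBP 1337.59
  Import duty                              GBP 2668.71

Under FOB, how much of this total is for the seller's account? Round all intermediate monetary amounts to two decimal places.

Seller's account: GBP 83613.21

FOB: the seller bears costs until goods are on board at the origin port; the buyer bears freight, insurance and all costs thereafter.
Seller's account: goods 82190.35 + inland to port 295.75 + export clearance 434.08 + origin terminal 693.03 = 83613.21
Buyer's account: freight 1878.20 + insurance 94.85 + destination terminal 1337.59 + duty 2668.71 = 5979.35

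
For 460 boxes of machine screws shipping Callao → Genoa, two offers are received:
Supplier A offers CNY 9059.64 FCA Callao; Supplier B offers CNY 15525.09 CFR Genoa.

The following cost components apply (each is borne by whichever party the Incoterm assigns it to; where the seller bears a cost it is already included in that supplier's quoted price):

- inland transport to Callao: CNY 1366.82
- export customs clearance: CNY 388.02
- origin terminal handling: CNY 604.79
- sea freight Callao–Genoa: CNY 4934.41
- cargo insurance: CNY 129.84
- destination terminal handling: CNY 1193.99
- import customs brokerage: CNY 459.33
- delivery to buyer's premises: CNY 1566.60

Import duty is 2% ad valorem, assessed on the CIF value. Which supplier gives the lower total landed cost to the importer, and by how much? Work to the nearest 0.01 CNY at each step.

Supplier A (FCA):
CIF value = FCA price + origin terminal + freight + insurance = 9059.64 + 604.79 + 4934.41 + 129.84 = 14728.68
Import duty = 14728.68 × 2% = 294.57
Buyer bears (A): 604.79 + 4934.41 + 129.84 + 1193.99 + 459.33 + 1566.60 = 8888.96
Landed cost (A) = invoice 9059.64 + 8888.96 + duty 294.57 = 18243.17
Supplier B (CFR):
CIF value = CFR price + insurance = 15525.09 + 129.84 = 15654.93
Import duty = 15654.93 × 2% = 313.10
Buyer bears (B): 129.84 + 1193.99 + 459.33 + 1566.60 = 3349.76
Landed cost (B) = invoice 15525.09 + 3349.76 + duty 313.10 = 19187.95
Difference = |18243.17 − 19187.95| = 944.78

Supplier A is cheaper by CNY 944.78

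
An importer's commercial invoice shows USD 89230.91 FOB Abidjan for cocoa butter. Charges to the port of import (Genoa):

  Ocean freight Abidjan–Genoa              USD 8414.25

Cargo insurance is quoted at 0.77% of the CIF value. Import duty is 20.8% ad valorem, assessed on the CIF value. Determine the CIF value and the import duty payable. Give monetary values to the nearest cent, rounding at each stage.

Let C be the CIF value. C = FOB price + freight + 0.77% × C
C − 0.77% × C = 89230.91 + 8414.25
0.9923 × C = 97645.16
C = 97645.16 / 0.9923 = 98402.86
Insurance premium = 0.77% × 98402.86 = 757.70
Import duty = 98402.86 × 20.8% = 20467.79

CIF value: USD 98402.86; import duty: USD 20467.79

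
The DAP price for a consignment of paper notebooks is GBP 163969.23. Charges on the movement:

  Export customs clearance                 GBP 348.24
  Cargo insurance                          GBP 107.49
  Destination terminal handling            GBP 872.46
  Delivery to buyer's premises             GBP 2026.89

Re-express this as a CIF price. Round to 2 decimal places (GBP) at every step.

Not relevant to the conversion: insurance, export clearance — on the seller under both DAP and CIF; already in the DAP price and stays in the CIF price.
From DAP to CIF, the seller no longer bears: destination terminal, delivery.
CIF price = 163969.23 − 872.46 − 2026.89 = 161069.88

CIF price: GBP 161069.88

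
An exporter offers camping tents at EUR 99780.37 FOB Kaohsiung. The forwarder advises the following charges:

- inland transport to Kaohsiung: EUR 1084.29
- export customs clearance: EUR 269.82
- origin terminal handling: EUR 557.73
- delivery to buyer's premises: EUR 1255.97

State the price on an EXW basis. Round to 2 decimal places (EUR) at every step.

Not relevant to the conversion: delivery — on the buyer under both terms; not part of either seller's price.
From FOB to EXW, the seller no longer bears: inland to port, export clearance, origin terminal.
EXW price = 99780.37 − 1084.29 − 269.82 − 557.73 = 97868.53

EXW price: EUR 97868.53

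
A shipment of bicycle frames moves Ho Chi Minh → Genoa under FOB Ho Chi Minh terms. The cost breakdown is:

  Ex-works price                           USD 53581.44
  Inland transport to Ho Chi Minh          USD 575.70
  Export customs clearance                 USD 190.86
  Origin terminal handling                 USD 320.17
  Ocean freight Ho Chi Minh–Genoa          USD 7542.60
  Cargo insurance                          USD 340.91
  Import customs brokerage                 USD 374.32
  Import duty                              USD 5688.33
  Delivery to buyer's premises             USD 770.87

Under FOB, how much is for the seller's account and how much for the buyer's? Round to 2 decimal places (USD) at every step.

Seller: USD 54668.17; buyer: USD 14717.03

FOB: the seller bears costs until goods are on board at the origin port; the buyer bears freight, insurance and all costs thereafter.
Seller's account: goods 53581.44 + inland to port 575.70 + export clearance 190.86 + origin terminal 320.17 = 54668.17
Buyer's account: freight 7542.60 + insurance 340.91 + brokerage 374.32 + duty 5688.33 + delivery 770.87 = 14717.03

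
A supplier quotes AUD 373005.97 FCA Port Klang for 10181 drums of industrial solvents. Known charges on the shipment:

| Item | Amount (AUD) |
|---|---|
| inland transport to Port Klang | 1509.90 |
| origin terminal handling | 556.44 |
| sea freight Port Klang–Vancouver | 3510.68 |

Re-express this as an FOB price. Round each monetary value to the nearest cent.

FOB price: AUD 373562.41

Not relevant to the conversion: inland to port — on the seller under both FCA and FOB; already in the FCA price and stays in the FOB price. freight — on the buyer under both terms; not part of either seller's price.
From FCA to FOB, the seller additionally bears: origin terminal.
FOB price = 373005.97 + 556.44 = 373562.41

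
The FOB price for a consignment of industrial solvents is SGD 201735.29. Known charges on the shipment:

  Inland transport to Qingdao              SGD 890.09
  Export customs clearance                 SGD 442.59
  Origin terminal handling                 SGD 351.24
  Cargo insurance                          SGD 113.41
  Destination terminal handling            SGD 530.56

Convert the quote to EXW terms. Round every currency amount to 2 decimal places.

EXW price: SGD 200051.37

Not relevant to the conversion: insurance, destination terminal — on the buyer under both terms; not part of either seller's price.
From FOB to EXW, the seller no longer bears: inland to port, export clearance, origin terminal.
EXW price = 201735.29 − 890.09 − 442.59 − 351.24 = 200051.37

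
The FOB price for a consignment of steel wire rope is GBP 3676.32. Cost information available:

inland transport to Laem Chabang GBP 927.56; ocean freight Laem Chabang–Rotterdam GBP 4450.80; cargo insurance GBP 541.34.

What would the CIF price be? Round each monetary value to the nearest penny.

Not relevant to the conversion: inland to port — on the seller under both FOB and CIF; already in the FOB price and stays in the CIF price.
From FOB to CIF, the seller additionally bears: freight, insurance.
CIF price = 3676.32 + 4450.80 + 541.34 = 8668.46

CIF price: GBP 8668.46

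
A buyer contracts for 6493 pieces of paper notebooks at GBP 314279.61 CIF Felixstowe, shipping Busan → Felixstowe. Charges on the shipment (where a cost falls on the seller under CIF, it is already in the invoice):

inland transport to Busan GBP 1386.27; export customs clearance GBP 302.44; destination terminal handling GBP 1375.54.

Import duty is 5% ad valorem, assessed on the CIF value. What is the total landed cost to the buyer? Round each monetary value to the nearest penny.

Total landed cost: GBP 331369.13

CIF: the seller pays costs through ocean freight and marine insurance to the destination port.
Already in the invoice (seller's account under CIF): inland to port, export clearance — exclude.
The CIF price already equals the CIF value: 314279.61
Import duty = 314279.61 × 5% = 15713.98
Buyer bears: destination terminal 1375.54 + duty 15713.98 = 17089.52
Landed cost = invoice 314279.61 + 17089.52 = 331369.13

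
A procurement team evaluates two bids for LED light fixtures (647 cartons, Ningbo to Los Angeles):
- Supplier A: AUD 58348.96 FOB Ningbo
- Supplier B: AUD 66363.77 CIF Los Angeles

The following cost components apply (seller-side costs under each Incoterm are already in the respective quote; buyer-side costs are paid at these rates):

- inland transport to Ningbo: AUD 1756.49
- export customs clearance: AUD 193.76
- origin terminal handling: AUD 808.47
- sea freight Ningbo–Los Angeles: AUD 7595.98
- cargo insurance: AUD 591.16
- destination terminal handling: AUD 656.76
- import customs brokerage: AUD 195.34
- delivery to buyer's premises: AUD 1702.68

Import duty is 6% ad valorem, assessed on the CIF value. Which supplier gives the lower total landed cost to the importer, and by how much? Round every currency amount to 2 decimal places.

Supplier B is cheaper by AUD 182.67

Supplier A (FOB):
CIF value = FOB price + freight + insurance = 58348.96 + 7595.98 + 591.16 = 66536.10
Import duty = 66536.10 × 6% = 3992.17
Buyer bears (A): 7595.98 + 591.16 + 656.76 + 195.34 + 1702.68 = 10741.92
Landed cost (A) = invoice 58348.96 + 10741.92 + duty 3992.17 = 73083.05
Supplier B (CIF):
The CIF price already equals the CIF value: 66363.77
Import duty = 66363.77 × 6% = 3981.83
Buyer bears (B): 656.76 + 195.34 + 1702.68 = 2554.78
Landed cost (B) = invoice 66363.77 + 2554.78 + duty 3981.83 = 72900.38
Difference = |73083.05 − 72900.38| = 182.67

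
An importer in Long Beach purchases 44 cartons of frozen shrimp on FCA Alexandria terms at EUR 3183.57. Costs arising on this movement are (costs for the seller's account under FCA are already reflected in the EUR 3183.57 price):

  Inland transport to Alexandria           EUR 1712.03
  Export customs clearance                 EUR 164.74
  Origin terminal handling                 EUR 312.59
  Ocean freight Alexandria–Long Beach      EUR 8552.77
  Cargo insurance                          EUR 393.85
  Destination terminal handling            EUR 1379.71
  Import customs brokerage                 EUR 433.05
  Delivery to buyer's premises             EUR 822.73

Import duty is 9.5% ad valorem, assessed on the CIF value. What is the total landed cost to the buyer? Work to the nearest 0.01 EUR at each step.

FCA: the seller delivers export-cleared goods to the carrier; the buyer bears costs from that point.
Already in the invoice (seller's account under FCA): inland to port, export clearance — exclude.
CIF value = FCA price + origin terminal + freight + insurance = 3183.57 + 312.59 + 8552.77 + 393.85 = 12442.78
Import duty = 12442.78 × 9.5% = 1182.06
Buyer bears: origin terminal 312.59 + freight 8552.77 + insurance 393.85 + destination terminal 1379.71 + brokerage 433.05 + delivery 822.73 + duty 1182.06 = 13076.76
Landed cost = invoice 3183.57 + 13076.76 = 16260.33

Total landed cost: EUR 16260.33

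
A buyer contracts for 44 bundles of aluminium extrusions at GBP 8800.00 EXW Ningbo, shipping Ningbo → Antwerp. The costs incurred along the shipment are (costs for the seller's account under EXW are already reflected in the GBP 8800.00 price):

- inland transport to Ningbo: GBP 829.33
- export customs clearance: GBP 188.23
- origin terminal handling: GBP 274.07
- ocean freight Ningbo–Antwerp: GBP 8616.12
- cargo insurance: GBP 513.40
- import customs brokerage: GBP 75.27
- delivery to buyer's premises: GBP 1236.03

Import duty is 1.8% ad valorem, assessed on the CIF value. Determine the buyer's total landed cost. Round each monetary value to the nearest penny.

EXW: the seller makes goods available at their premises; the buyer bears all onward costs.
CIF value = EXW price + inland to port + export clearance + origin terminal + freight + insurance = 8800.00 + 829.33 + 188.23 + 274.07 + 8616.12 + 513.40 = 19221.15
Import duty = 19221.15 × 1.8% = 345.98
Buyer bears: inland to port 829.33 + export clearance 188.23 + origin terminal 274.07 + freight 8616.12 + insurance 513.40 + brokerage 75.27 + delivery 1236.03 + duty 345.98 = 12078.43
Landed cost = invoice 8800.00 + 12078.43 = 20878.43

Total landed cost: GBP 20878.43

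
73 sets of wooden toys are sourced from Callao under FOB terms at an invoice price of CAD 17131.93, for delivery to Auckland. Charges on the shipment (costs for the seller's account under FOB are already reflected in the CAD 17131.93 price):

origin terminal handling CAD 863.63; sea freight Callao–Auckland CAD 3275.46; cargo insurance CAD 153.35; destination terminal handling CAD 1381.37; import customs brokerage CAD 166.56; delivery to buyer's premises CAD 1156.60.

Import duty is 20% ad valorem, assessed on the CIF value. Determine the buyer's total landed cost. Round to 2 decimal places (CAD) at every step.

Total landed cost: CAD 27377.42

FOB: the seller bears costs until goods are on board at the origin port; the buyer bears freight, insurance and all costs thereafter.
Already in the invoice (seller's account under FOB): origin terminal — exclude.
CIF value = FOB price + freight + insurance = 17131.93 + 3275.46 + 153.35 = 20560.74
Import duty = 20560.74 × 20% = 4112.15
Buyer bears: freight 3275.46 + insurance 153.35 + destination terminal 1381.37 + brokerage 166.56 + delivery 1156.60 + duty 4112.15 = 10245.49
Landed cost = invoice 17131.93 + 10245.49 = 27377.42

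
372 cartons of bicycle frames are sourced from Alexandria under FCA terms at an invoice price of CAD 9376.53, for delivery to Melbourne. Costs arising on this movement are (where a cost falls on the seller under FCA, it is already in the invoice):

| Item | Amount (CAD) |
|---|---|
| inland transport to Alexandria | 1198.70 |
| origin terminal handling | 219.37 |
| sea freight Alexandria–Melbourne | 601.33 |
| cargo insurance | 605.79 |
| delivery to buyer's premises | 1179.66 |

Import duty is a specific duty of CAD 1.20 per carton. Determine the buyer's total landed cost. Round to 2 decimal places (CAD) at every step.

FCA: the seller delivers export-cleared goods to the carrier; the buyer bears costs from that point.
Already in the invoice (seller's account under FCA): inland to port — exclude.
CIF value = FCA price + origin terminal + freight + insurance = 9376.53 + 219.37 + 601.33 + 605.79 = 10803.02
Import duty = 372 × 1.20 = 446.40
Buyer bears: origin terminal 219.37 + freight 601.33 + insurance 605.79 + delivery 1179.66 + duty 446.40 = 3052.55
Landed cost = invoice 9376.53 + 3052.55 = 12429.08

Total landed cost: CAD 12429.08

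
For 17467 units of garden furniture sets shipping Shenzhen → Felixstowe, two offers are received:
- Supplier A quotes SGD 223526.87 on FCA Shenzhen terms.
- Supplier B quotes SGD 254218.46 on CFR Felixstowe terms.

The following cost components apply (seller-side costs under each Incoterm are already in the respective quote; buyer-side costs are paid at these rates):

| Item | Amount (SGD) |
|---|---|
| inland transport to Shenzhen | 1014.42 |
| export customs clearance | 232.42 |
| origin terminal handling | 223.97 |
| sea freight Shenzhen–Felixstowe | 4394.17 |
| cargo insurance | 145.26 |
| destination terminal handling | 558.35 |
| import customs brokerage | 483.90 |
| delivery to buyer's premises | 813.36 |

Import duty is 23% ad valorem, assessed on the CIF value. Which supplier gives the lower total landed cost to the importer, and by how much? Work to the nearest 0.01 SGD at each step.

Supplier A is cheaper by SGD 32070.35

Supplier A (FCA):
CIF value = FCA price + origin terminal + freight + insurance = 223526.87 + 223.97 + 4394.17 + 145.26 = 228290.27
Import duty = 228290.27 × 23% = 52506.76
Buyer bears (A): 223.97 + 4394.17 + 145.26 + 558.35 + 483.90 + 813.36 = 6619.01
Landed cost (A) = invoice 223526.87 + 6619.01 + duty 52506.76 = 282652.64
Supplier B (CFR):
CIF value = CFR price + insurance = 254218.46 + 145.26 = 254363.72
Import duty = 254363.72 × 23% = 58503.66
Buyer bears (B): 145.26 + 558.35 + 483.90 + 813.36 = 2000.87
Landed cost (B) = invoice 254218.46 + 2000.87 + duty 58503.66 = 314722.99
Difference = |282652.64 − 314722.99| = 32070.35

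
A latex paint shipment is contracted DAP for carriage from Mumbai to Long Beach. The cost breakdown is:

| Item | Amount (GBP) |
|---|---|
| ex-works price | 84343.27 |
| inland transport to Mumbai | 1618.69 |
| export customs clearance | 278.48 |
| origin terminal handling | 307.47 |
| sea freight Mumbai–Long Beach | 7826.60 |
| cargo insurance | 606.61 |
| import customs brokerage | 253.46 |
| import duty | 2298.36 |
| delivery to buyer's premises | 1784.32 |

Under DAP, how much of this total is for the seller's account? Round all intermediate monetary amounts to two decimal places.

DAP: the seller bears all costs to the named destination except import duty and clearance.
Seller's account: goods 84343.27 + inland to port 1618.69 + export clearance 278.48 + origin terminal 307.47 + freight 7826.60 + insurance 606.61 + delivery 1784.32 = 96765.44
Buyer's account: brokerage 253.46 + duty 2298.36 = 2551.82

Seller's account: GBP 96765.44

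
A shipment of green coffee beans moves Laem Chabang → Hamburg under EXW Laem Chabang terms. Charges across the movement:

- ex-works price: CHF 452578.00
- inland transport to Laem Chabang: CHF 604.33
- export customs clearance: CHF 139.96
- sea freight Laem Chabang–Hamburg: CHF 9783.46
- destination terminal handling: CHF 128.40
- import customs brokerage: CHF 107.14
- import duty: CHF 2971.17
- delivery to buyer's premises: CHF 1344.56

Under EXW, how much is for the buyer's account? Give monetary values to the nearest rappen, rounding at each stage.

EXW: the seller makes goods available at their premises; the buyer bears all onward costs.
Seller's account: goods 452578.00 = 452578.00
Buyer's account: inland to port 604.33 + export clearance 139.96 + freight 9783.46 + destination terminal 128.40 + brokerage 107.14 + duty 2971.17 + delivery 1344.56 = 15079.02

Buyer's account: CHF 15079.02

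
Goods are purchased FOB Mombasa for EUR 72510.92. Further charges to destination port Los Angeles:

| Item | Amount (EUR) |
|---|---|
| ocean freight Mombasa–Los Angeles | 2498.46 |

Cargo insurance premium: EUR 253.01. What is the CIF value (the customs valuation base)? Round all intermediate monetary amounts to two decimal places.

CIF = FOB price + freight + insurance
CIF = 72510.92 + 2498.46 + 253.01 = 75262.39

CIF value: EUR 75262.39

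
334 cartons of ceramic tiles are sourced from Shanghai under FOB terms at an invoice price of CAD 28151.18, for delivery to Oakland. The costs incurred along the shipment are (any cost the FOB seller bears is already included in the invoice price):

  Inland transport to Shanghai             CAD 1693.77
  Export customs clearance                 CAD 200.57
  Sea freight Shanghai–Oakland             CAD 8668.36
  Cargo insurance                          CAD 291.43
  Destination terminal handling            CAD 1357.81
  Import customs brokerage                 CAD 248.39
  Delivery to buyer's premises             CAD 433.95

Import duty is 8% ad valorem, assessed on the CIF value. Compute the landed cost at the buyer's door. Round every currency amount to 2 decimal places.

FOB: the seller bears costs until goods are on board at the origin port; the buyer bears freight, insurance and all costs thereafter.
Already in the invoice (seller's account under FOB): inland to port, export clearance — exclude.
CIF value = FOB price + freight + insurance = 28151.18 + 8668.36 + 291.43 = 37110.97
Import duty = 37110.97 × 8% = 2968.88
Buyer bears: freight 8668.36 + insurance 291.43 + destination terminal 1357.81 + brokerage 248.39 + delivery 433.95 + duty 2968.88 = 13968.82
Landed cost = invoice 28151.18 + 13968.82 = 42120.00

Total landed cost: CAD 42120.00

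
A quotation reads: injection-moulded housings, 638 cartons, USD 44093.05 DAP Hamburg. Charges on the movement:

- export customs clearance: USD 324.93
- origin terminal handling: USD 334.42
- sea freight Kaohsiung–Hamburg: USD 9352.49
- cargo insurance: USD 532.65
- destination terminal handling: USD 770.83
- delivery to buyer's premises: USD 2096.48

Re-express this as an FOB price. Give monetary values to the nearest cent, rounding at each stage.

Not relevant to the conversion: export clearance, origin terminal — on the seller under both DAP and FOB; already in the DAP price and stays in the FOB price.
From DAP to FOB, the seller no longer bears: freight, insurance, destination terminal, delivery.
FOB price = 44093.05 − 9352.49 − 532.65 − 770.83 − 2096.48 = 31340.60

FOB price: USD 31340.60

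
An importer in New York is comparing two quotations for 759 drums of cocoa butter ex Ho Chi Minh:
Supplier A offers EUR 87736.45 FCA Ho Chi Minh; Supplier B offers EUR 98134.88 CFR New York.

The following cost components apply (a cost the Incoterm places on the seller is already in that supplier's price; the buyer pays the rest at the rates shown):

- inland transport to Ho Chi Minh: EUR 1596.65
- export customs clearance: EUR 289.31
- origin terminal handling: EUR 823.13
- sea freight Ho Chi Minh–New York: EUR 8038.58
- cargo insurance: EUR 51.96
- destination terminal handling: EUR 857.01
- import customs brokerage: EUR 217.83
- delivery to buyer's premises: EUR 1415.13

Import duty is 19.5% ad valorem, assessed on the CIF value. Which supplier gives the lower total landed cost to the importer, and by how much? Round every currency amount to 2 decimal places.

Supplier A (FCA):
CIF value = FCA price + origin terminal + freight + insurance = 87736.45 + 823.13 + 8038.58 + 51.96 = 96650.12
Import duty = 96650.12 × 19.5% = 18846.77
Buyer bears (A): 823.13 + 8038.58 + 51.96 + 857.01 + 217.83 + 1415.13 = 11403.64
Landed cost (A) = invoice 87736.45 + 11403.64 + duty 18846.77 = 117986.86
Supplier B (CFR):
CIF value = CFR price + insurance = 98134.88 + 51.96 = 98186.84
Import duty = 98186.84 × 19.5% = 19146.43
Buyer bears (B): 51.96 + 857.01 + 217.83 + 1415.13 = 2541.93
Landed cost (B) = invoice 98134.88 + 2541.93 + duty 19146.43 = 119823.24
Difference = |117986.86 − 119823.24| = 1836.38

Supplier A is cheaper by EUR 1836.38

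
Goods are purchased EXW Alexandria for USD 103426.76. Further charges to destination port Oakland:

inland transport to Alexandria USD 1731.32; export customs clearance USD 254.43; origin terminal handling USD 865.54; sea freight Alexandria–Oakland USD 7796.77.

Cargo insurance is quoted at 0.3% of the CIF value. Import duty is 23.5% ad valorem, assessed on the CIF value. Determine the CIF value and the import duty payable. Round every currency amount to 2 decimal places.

CIF value: USD 114418.07; import duty: USD 26888.25

Let C be the CIF value. C = EXW price + pre-shipment costs + freight + 0.3% × C
C − 0.3% × C = 103426.76 + 1731.32 + 254.43 + 865.54 + 7796.77
0.997 × C = 114074.82
C = 114074.82 / 0.997 = 114418.07
Insurance premium = 0.3% × 114418.07 = 343.25
Import duty = 114418.07 × 23.5% = 26888.25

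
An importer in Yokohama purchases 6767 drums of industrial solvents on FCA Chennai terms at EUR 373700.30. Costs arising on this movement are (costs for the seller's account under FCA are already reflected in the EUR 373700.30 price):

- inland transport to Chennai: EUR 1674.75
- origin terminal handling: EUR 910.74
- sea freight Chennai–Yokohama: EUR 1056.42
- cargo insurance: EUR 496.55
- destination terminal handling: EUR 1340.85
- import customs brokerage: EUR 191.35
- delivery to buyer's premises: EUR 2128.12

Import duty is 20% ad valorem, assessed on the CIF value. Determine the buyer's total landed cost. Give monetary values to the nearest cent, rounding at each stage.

Total landed cost: EUR 455057.13

FCA: the seller delivers export-cleared goods to the carrier; the buyer bears costs from that point.
Already in the invoice (seller's account under FCA): inland to port — exclude.
CIF value = FCA price + origin terminal + freight + insurance = 373700.30 + 910.74 + 1056.42 + 496.55 = 376164.01
Import duty = 376164.01 × 20% = 75232.80
Buyer bears: origin terminal 910.74 + freight 1056.42 + insurance 496.55 + destination terminal 1340.85 + brokerage 191.35 + delivery 2128.12 + duty 75232.80 = 81356.83
Landed cost = invoice 373700.30 + 81356.83 = 455057.13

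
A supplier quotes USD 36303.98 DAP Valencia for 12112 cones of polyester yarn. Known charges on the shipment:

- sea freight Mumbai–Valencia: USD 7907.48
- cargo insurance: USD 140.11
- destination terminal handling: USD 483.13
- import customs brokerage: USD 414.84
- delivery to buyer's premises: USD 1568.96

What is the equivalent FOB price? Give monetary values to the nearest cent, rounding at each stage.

FOB price: USD 26204.30

Not relevant to the conversion: brokerage — on the buyer under both terms; not part of either seller's price.
From DAP to FOB, the seller no longer bears: freight, insurance, destination terminal, delivery.
FOB price = 36303.98 − 7907.48 − 140.11 − 483.13 − 1568.96 = 26204.30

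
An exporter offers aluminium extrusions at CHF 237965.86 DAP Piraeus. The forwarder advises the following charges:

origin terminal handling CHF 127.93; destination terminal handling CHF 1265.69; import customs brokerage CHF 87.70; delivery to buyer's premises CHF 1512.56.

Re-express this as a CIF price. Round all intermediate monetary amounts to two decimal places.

Not relevant to the conversion: origin terminal — on the seller under both DAP and CIF; already in the DAP price and stays in the CIF price. brokerage — on the buyer under both terms; not part of either seller's price.
From DAP to CIF, the seller no longer bears: destination terminal, delivery.
CIF price = 237965.86 − 1265.69 − 1512.56 = 235187.61

CIF price: CHF 235187.61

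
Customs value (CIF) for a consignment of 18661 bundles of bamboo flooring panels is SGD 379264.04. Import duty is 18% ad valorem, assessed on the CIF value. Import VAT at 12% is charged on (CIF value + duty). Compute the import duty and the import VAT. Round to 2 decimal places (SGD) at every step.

Import duty: SGD 68267.53; import VAT: SGD 53703.79

Import duty = 379264.04 × 18% = 68267.53
VAT base = CIF + duty = 379264.04 + 68267.53 = 447531.57
Import VAT = 447531.57 × 12% = 53703.79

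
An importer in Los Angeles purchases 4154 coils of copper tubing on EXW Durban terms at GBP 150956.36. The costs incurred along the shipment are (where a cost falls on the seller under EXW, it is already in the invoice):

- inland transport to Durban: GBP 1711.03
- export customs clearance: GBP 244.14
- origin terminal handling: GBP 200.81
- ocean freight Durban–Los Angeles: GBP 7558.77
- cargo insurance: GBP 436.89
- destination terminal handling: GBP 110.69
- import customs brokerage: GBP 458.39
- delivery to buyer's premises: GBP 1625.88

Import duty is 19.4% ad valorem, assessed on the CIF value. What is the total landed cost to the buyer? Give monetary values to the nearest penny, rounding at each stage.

Total landed cost: GBP 194557.91

EXW: the seller makes goods available at their premises; the buyer bears all onward costs.
CIF value = EXW price + inland to port + export clearance + origin terminal + freight + insurance = 150956.36 + 1711.03 + 244.14 + 200.81 + 7558.77 + 436.89 = 161108.00
Import duty = 161108.00 × 19.4% = 31254.95
Buyer bears: inland to port 1711.03 + export clearance 244.14 + origin terminal 200.81 + freight 7558.77 + insurance 436.89 + destination terminal 110.69 + brokerage 458.39 + delivery 1625.88 + duty 31254.95 = 43601.55
Landed cost = invoice 150956.36 + 43601.55 = 194557.91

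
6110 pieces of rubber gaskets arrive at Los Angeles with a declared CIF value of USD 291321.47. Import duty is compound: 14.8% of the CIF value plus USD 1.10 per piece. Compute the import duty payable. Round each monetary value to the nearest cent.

Ad valorem component: 291321.47 × 14.8% = 43115.58
Specific component: 6110 × 1.10 = 6721.00
Import duty = 43115.58 + 6721.00 = 49836.58

Import duty: USD 49836.58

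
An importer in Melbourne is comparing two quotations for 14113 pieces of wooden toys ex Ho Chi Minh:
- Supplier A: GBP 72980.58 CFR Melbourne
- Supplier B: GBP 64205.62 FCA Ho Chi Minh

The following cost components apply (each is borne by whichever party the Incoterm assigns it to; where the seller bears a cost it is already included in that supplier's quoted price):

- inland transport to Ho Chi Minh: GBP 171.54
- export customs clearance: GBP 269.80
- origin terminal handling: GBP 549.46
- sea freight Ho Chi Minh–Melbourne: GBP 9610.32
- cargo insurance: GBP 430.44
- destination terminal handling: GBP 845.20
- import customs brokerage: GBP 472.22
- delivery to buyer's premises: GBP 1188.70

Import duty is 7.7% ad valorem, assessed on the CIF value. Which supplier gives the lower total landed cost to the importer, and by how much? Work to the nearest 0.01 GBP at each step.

Supplier A is cheaper by GBP 1491.45

Supplier A (CFR):
CIF value = CFR price + insurance = 72980.58 + 430.44 = 73411.02
Import duty = 73411.02 × 7.7% = 5652.65
Buyer bears (A): 430.44 + 845.20 + 472.22 + 1188.70 = 2936.56
Landed cost (A) = invoice 72980.58 + 2936.56 + duty 5652.65 = 81569.79
Supplier B (FCA):
CIF value = FCA price + origin terminal + freight + insurance = 64205.62 + 549.46 + 9610.32 + 430.44 = 74795.84
Import duty = 74795.84 × 7.7% = 5759.28
Buyer bears (B): 549.46 + 9610.32 + 430.44 + 845.20 + 472.22 + 1188.70 = 13096.34
Landed cost (B) = invoice 64205.62 + 13096.34 + duty 5759.28 = 83061.24
Difference = |81569.79 − 83061.24| = 1491.45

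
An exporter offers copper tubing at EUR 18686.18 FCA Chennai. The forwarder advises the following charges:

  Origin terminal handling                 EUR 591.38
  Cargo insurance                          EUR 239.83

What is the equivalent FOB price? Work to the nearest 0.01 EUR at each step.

Not relevant to the conversion: insurance — on the buyer under both terms; not part of either seller's price.
From FCA to FOB, the seller additionally bears: origin terminal.
FOB price = 18686.18 + 591.38 = 19277.56

FOB price: EUR 19277.56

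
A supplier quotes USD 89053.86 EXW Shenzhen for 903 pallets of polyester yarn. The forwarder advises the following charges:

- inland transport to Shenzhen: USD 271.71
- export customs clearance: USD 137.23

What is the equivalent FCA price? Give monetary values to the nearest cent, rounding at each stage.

From EXW to FCA, the seller additionally bears: inland to port, export clearance.
FCA price = 89053.86 + 271.71 + 137.23 = 89462.80

FCA price: USD 89462.80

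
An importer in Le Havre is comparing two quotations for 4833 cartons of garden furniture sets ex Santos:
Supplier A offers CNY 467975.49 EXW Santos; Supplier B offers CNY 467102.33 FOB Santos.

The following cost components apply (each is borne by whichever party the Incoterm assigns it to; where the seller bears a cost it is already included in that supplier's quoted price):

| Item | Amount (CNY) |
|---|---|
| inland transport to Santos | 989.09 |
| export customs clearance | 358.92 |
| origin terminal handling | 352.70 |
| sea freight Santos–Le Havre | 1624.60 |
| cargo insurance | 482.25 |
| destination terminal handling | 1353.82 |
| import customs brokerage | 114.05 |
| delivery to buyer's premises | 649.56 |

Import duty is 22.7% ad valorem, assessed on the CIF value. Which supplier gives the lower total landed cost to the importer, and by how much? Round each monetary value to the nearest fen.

Supplier B is cheaper by CNY 3158.14

Supplier A (EXW):
CIF value = EXW price + inland to port + export clearance + origin terminal + freight + insurance = 467975.49 + 989.09 + 358.92 + 352.70 + 1624.60 + 482.25 = 471783.05
Import duty = 471783.05 × 22.7% = 107094.75
Buyer bears (A): 989.09 + 358.92 + 352.70 + 1624.60 + 482.25 + 1353.82 + 114.05 + 649.56 = 5924.99
Landed cost (A) = invoice 467975.49 + 5924.99 + duty 107094.75 = 580995.23
Supplier B (FOB):
CIF value = FOB price + freight + insurance = 467102.33 + 1624.60 + 482.25 = 469209.18
Import duty = 469209.18 × 22.7% = 106510.48
Buyer bears (B): 1624.60 + 482.25 + 1353.82 + 114.05 + 649.56 = 4224.28
Landed cost (B) = invoice 467102.33 + 4224.28 + duty 106510.48 = 577837.09
Difference = |580995.23 − 577837.09| = 3158.14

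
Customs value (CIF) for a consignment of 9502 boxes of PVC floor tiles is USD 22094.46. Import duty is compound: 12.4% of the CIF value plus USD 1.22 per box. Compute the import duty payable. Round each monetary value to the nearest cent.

Ad valorem component: 22094.46 × 12.4% = 2739.71
Specific component: 9502 × 1.22 = 11592.44
Import duty = 2739.71 + 11592.44 = 14332.15

Import duty: USD 14332.15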